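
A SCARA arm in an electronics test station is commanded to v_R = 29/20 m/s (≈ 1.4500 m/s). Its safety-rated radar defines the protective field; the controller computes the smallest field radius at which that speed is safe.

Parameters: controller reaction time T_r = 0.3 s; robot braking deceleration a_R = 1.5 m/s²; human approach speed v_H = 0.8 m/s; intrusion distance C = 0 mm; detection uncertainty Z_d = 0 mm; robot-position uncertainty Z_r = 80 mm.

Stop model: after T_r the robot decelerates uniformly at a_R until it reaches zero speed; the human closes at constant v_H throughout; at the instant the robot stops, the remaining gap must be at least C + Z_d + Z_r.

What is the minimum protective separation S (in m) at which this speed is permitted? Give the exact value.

stop time T_s = (29/20)/(3/2) = 0.9667 s
robot in T_r: 1.4500·0.3000 = 0.4350 m
robot covers 1.4500·0.9667 − ½·1.5000·0.9667² = 0.7008 m while stopping
human closes 0.8000·1.2667 = 1.0133 m
C+Z_d+Z_r = 0.0000+0.0000+0.0800 = 0.0800 m
S_min ≈ 0.4350+0.7008+1.0133+0.0800  ⇒  S_min = 107/48 m

S_min = 107/48 m = 2.2292 m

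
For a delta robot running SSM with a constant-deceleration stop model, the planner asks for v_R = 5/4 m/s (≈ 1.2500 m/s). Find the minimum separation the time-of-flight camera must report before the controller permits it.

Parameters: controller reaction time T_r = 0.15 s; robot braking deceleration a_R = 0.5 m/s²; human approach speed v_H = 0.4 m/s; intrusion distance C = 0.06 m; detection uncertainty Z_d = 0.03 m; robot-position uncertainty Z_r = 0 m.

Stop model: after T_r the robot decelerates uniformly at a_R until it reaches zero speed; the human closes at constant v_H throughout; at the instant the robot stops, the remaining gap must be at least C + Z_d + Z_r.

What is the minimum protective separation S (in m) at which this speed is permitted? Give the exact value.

S_min = 29/10 m = 2.9000 m

stop time T_s = (5/4)/(1/2) = 2.5000 s
robot covers v_R·T_r = 1.2500·0.1500 = 0.1875 m before braking
braking distance = 1.2500²/(2·0.5000) = 1.5625 m
person approaches 0.4000·(0.1500+2.5000) = 1.0600 m
margins: 0.0600+0.0300+0.0000 = 0.0900 m
S_min ≈ 0.1875+1.5625+1.0600+0.0900  ⇒  S_min = 29/10 m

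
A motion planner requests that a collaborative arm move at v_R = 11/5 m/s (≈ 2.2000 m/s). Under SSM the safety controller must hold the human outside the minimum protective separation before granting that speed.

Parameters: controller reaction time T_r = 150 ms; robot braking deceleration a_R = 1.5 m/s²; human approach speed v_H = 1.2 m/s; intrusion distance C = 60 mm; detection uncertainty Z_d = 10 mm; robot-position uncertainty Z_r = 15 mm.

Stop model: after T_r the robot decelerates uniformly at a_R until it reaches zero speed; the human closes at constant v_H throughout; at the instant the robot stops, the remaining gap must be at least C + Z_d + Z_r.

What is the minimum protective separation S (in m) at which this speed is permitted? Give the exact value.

S_min = 2381/600 m = 3.9683 m

braking lasts T_s = (11/5)/(3/2) = 1.4667 s
robot covers v_R·T_r = 2.2000·0.1500 = 0.3300 m before braking
braking distance = 2.2000²/(2·1.5000) = 1.6133 m
human closes 1.2000·1.6167 = 1.9400 m
margins: 0.0600+0.0100+0.0150 = 0.0850 m
S_min ≈ 0.3300+1.6133+1.9400+0.0850  ⇒  S_min = 2381/600 m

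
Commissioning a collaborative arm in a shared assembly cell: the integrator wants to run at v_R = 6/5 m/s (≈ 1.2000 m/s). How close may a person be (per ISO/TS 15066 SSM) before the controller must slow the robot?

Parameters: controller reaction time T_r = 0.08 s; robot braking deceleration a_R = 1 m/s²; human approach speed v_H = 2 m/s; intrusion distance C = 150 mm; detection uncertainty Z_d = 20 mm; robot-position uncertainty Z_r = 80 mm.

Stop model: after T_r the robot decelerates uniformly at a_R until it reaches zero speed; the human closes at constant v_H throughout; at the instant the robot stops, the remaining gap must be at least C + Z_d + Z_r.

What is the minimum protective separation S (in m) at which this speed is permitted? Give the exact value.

S_min = 1813/500 m = 3.6260 m

T_s = v_R/a_R = (6/5)/1 = 1.2000 s
reaction-phase robot travel = 1.2000·0.0800 = 0.0960 m
robot covers 1.2000·1.2000 − ½·1.0000·1.2000² = 0.7200 m while stopping
human over T_r+T_s: 2.0000·(0.0800+1.2000) = 2.5600 m
C+Z_d+Z_r = 0.1500+0.0200+0.0800 = 0.2500 m
S_min ≈ 0.0960+0.7200+2.5600+0.2500  ⇒  S_min = 1813/500 m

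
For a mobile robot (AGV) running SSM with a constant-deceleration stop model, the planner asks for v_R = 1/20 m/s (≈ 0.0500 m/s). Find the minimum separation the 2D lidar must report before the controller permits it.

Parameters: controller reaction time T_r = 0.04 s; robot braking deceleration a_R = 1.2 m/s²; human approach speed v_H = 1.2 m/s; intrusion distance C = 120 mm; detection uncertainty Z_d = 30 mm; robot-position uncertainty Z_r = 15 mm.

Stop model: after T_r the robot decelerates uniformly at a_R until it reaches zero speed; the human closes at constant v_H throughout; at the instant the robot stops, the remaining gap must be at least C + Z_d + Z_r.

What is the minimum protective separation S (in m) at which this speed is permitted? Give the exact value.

braking lasts T_s = (1/20)/(6/5) = 0.0417 s
reaction-phase robot travel = 0.0500·0.0400 = 0.0020 m
robot covers 0.0500·0.0417 − ½·1.2000·0.0417² = 0.0010 m while stopping
human closes 1.2000·0.0817 = 0.0980 m
C+Z_d+Z_r = 0.1200+0.0300+0.0150 = 0.1650 m
S_min ≈ 0.0020+0.0010+0.0980+0.1650  ⇒  S_min = 1277/4800 m

S_min = 1277/4800 m = 0.2660 m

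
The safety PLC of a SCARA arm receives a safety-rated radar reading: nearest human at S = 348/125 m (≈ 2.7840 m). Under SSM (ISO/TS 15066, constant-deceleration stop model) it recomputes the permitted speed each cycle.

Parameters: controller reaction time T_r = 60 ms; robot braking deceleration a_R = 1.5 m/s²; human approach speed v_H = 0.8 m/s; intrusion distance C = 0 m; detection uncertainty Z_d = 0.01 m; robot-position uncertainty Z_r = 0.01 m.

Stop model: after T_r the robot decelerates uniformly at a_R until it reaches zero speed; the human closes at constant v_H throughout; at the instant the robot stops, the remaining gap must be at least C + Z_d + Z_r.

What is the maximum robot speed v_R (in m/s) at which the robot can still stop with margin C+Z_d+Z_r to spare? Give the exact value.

v_R_max = 21/10 m/s = 2.1000 m/s

quadratic (1/3)·v² + (89/150)·v + (-679/250) = 0
  disc = (89/150)² − 4·(1/3)·(-679/250) = 89401/22500 ; √disc = 299/150
  v_R = (−(89/150) + 299/150) / (2·(1/3)) = 21/10 m/s
check:
stop time T_s = (21/10)/(3/2) = 1.4000 s
robot covers v_R·T_r = 2.1000·0.0600 = 0.1260 m before braking
braking distance = 2.1000²/(2·1.5000) = 1.4700 m
person approaches 0.8000·(0.0600+1.4000) = 1.1680 m
residual clearance needed = 0.0000+0.0100+0.0100 = 0.0200 m
sum ≈ 0.1260+1.4700+1.1680+0.0200 ≈ 2.7840 m = S ✓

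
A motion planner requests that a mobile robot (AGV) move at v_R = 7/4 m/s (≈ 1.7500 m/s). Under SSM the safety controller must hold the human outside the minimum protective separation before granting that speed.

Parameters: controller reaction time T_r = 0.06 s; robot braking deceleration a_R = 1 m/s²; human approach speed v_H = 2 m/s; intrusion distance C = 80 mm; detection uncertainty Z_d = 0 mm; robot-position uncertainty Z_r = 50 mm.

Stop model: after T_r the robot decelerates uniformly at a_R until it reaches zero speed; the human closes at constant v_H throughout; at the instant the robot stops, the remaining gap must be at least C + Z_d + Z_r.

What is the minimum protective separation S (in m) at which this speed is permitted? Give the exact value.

T_s = v_R/a_R = (7/4)/1 = 1.7500 s
reaction-phase robot travel = 1.7500·0.0600 = 0.1050 m
robot covers 1.7500·1.7500 − ½·1.0000·1.7500² = 1.5312 m while stopping
person approaches 2.0000·(0.0600+1.7500) = 3.6200 m
margins: 0.0800+0.0000+0.0500 = 0.1300 m
S_min ≈ 0.1050+1.5312+3.6200+0.1300  ⇒  S_min = 4309/800 m

S_min = 4309/800 m = 5.3863 m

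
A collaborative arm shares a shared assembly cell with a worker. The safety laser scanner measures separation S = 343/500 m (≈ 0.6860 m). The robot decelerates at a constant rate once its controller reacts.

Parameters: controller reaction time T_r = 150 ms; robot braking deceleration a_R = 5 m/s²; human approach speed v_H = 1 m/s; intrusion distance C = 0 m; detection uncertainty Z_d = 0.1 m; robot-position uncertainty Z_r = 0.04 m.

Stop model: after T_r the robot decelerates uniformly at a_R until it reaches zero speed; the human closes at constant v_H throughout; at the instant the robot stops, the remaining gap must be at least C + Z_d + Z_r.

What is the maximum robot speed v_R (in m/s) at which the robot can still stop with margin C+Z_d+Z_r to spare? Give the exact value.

collect terms ⇒ (1/10)·v_R² + (7/20)·v_R + (-99/250) = 0
  disc = (7/20)² − 4·(1/10)·(-99/250) = 2809/10000 ; √disc = 53/100
  v_R = (−(7/20) + 53/100) / (2·(1/10)) = 9/10 m/s
check:
stop time T_s = (9/10)/5 = 0.1800 s
robot covers v_R·T_r = 0.9000·0.1500 = 0.1350 m before braking
robot under decel: 0.9000²/(2·5.0000) = 0.0810 m
person approaches 1.0000·(0.1500+0.1800) = 0.3300 m
residual clearance needed = 0.0000+0.1000+0.0400 = 0.1400 m
sum ≈ 0.1350+0.0810+0.3300+0.1400 ≈ 0.6860 m = S ✓

v_R_max = 9/10 m/s = 0.9000 m/s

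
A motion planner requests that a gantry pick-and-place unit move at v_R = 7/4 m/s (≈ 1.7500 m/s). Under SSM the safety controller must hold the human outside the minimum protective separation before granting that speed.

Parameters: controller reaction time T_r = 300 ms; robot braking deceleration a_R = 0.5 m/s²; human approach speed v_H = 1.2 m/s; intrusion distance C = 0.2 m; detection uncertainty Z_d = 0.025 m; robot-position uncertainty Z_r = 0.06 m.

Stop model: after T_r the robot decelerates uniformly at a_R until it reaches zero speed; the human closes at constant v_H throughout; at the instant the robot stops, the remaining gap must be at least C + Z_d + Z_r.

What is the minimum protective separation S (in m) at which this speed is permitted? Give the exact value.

S_min = 3373/400 m = 8.4325 m

braking lasts T_s = (7/4)/(1/2) = 3.5000 s
robot covers v_R·T_r = 1.7500·0.3000 = 0.5250 m before braking
braking distance = 1.7500²/(2·0.5000) = 3.0625 m
person approaches 1.2000·(0.3000+3.5000) = 4.5600 m
C+Z_d+Z_r = 0.2000+0.0250+0.0600 = 0.2850 m
S_min ≈ 0.5250+3.0625+4.5600+0.2850  ⇒  S_min = 3373/400 m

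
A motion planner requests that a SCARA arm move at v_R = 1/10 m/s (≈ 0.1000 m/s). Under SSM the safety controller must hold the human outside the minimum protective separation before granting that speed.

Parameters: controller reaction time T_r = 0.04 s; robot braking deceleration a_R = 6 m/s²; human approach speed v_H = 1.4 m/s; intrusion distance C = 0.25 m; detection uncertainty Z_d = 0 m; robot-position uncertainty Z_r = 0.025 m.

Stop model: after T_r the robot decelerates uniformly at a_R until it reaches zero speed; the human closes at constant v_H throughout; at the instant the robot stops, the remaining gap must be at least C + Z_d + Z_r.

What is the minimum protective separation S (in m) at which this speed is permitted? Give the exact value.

braking lasts T_s = (1/10)/6 = 0.0167 s
robot in T_r: 0.1000·0.0400 = 0.0040 m
robot under decel: 0.1000²/(2·6.0000) = 0.0008 m
person approaches 1.4000·(0.0400+0.0167) = 0.0793 m
margins: 0.2500+0.0000+0.0250 = 0.2750 m
S_min ≈ 0.0040+0.0008+0.0793+0.2750  ⇒  S_min = 431/1200 m

S_min = 431/1200 m = 0.3592 m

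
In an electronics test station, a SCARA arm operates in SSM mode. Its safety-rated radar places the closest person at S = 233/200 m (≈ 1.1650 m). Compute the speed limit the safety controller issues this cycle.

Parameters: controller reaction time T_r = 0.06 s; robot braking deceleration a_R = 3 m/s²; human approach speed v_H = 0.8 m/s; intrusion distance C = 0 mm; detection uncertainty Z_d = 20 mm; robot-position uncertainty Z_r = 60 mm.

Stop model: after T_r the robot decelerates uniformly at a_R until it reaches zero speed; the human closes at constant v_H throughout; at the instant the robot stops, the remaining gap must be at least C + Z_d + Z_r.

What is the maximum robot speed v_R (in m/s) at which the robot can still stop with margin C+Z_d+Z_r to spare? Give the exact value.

v_R_max = 17/10 m/s = 1.7000 m/s

collect terms ⇒ (1/6)·v_R² + (49/150)·v_R + (-1037/1000) = 0
  disc = (49/150)² − 4·(1/6)·(-1037/1000) = 4489/5625 ; √disc = 67/75
  v_R = (−(49/150) + 67/75) / (2·(1/6)) = 17/10 m/s
check:
stop time T_s = (17/10)/3 = 0.5667 s
robot covers v_R·T_r = 1.7000·0.0600 = 0.1020 m before braking
robot under decel: 1.7000²/(2·3.0000) = 0.4817 m
person approaches 0.8000·(0.0600+0.5667) = 0.5013 m
residual clearance needed = 0.0000+0.0200+0.0600 = 0.0800 m
sum ≈ 0.1020+0.4817+0.5013+0.0800 ≈ 1.1650 m = S ✓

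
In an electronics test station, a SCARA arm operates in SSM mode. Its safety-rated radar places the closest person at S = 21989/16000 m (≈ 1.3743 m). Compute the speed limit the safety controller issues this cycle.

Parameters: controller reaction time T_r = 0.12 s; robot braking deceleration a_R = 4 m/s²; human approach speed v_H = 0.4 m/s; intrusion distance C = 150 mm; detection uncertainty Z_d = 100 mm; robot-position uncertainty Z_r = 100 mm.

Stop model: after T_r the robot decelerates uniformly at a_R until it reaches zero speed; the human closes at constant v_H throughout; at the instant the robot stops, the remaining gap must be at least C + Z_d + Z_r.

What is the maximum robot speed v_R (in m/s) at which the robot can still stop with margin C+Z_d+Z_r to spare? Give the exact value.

v_R_max = 41/20 m/s = 2.0500 m/s

quadratic (1/8)·v² + (11/50)·v + (-15621/16000) = 0
  disc = (11/50)² − 4·(1/8)·(-15621/16000) = 85849/160000 ; √disc = 293/400
  v_R = (−(11/50) + 293/400) / (2·(1/8)) = 41/20 m/s
check:
braking lasts T_s = (41/20)/4 = 0.5125 s
robot covers v_R·T_r = 2.0500·0.1200 = 0.2460 m before braking
robot covers 2.0500·0.5125 − ½·4.0000·0.5125² = 0.5253 m while stopping
person approaches 0.4000·(0.1200+0.5125) = 0.2530 m
residual clearance needed = 0.1500+0.1000+0.1000 = 0.3500 m
sum ≈ 0.2460+0.5253+0.2530+0.3500 ≈ 1.3743 m = S ✓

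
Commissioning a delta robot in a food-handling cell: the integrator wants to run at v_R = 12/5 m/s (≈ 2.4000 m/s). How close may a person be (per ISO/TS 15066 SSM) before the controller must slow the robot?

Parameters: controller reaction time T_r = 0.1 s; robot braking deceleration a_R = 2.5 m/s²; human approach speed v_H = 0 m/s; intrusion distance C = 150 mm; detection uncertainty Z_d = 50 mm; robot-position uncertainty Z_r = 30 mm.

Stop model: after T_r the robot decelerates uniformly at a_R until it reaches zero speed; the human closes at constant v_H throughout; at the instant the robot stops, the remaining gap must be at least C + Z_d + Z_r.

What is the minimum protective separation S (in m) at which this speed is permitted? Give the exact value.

T_s = v_R/a_R = (12/5)/(5/2) = 0.9600 s
robot covers v_R·T_r = 2.4000·0.1000 = 0.2400 m before braking
braking distance = 2.4000²/(2·2.5000) = 1.1520 m
human over T_r+T_s: 0.0000·(0.1000+0.9600) = 0.0000 m
margins: 0.1500+0.0500+0.0300 = 0.2300 m
S_min ≈ 0.2400+1.1520+0.0000+0.2300  ⇒  S_min = 811/500 m

S_min = 811/500 m = 1.6220 m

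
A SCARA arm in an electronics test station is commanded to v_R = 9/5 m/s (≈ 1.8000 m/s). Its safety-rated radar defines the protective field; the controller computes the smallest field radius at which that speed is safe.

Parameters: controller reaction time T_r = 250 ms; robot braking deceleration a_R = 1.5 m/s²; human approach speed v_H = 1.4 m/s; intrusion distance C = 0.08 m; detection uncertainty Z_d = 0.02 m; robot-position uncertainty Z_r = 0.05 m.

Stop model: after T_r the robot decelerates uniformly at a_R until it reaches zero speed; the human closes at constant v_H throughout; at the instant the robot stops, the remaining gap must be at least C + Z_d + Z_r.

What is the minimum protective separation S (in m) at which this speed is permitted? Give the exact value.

S_min = 371/100 m = 3.7100 m

braking lasts T_s = (9/5)/(3/2) = 1.2000 s
reaction-phase robot travel = 1.8000·0.2500 = 0.4500 m
robot covers 1.8000·1.2000 − ½·1.5000·1.2000² = 1.0800 m while stopping
human over T_r+T_s: 1.4000·(0.2500+1.2000) = 2.0300 m
residual clearance needed = 0.0800+0.0200+0.0500 = 0.1500 m
S_min ≈ 0.4500+1.0800+2.0300+0.1500  ⇒  S_min = 371/100 m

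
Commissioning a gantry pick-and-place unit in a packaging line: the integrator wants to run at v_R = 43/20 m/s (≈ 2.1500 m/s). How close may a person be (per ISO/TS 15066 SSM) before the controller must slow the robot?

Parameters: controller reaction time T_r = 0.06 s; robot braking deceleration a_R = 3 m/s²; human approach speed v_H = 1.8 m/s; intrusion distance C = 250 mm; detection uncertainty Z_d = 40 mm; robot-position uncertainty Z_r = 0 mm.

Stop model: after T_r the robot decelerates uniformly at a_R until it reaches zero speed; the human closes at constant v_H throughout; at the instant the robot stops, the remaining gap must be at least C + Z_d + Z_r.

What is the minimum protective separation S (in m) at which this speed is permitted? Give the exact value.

T_s = v_R/a_R = (43/20)/3 = 0.7167 s
robot covers v_R·T_r = 2.1500·0.0600 = 0.1290 m before braking
robot under decel: 2.1500²/(2·3.0000) = 0.7704 m
human closes 1.8000·0.7767 = 1.3980 m
margins: 0.2500+0.0400+0.0000 = 0.2900 m
S_min ≈ 0.1290+0.7704+1.3980+0.2900  ⇒  S_min = 31049/12000 m

S_min = 31049/12000 m = 2.5874 m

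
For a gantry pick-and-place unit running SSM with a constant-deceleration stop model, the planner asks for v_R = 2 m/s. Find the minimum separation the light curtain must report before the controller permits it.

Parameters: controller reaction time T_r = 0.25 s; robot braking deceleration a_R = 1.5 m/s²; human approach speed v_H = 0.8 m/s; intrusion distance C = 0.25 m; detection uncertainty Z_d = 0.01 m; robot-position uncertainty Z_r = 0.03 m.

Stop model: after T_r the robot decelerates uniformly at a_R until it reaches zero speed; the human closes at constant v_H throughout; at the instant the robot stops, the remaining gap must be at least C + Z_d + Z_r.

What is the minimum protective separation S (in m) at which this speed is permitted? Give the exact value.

S_min = 339/100 m = 3.3900 m

stop time T_s = 2/(3/2) = 1.3333 s
robot covers v_R·T_r = 2.0000·0.2500 = 0.5000 m before braking
braking distance = 2.0000²/(2·1.5000) = 1.3333 m
person approaches 0.8000·(0.2500+1.3333) = 1.2667 m
margins: 0.2500+0.0100+0.0300 = 0.2900 m
S_min ≈ 0.5000+1.3333+1.2667+0.2900  ⇒  S_min = 339/100 m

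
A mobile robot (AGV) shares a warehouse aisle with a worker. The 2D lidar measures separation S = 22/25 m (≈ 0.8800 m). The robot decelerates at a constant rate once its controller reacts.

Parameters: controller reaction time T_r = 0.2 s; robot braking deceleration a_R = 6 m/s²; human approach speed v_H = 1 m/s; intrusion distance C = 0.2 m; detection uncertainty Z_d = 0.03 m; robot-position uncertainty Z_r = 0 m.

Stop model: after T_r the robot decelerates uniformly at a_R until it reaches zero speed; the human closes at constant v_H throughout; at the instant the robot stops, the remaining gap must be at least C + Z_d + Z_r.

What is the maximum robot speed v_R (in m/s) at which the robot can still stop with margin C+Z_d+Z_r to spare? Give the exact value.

v_R_max = 1 m/s = 1.0000 m/s

at the boundary: (1/12)·v² + (11/30)·v + (-9/20) = 0
  disc = (11/30)² − 4·(1/12)·(-9/20) = 64/225 ; √disc = 8/15
  v_R = (−(11/30) + 8/15) / (2·(1/12)) = 1 m/s
check:
braking lasts T_s = 1/6 = 0.1667 s
robot in T_r: 1.0000·0.2000 = 0.2000 m
robot covers 1.0000·0.1667 − ½·6.0000·0.1667² = 0.0833 m while stopping
human over T_r+T_s: 1.0000·(0.2000+0.1667) = 0.3667 m
C+Z_d+Z_r = 0.2000+0.0300+0.0000 = 0.2300 m
sum ≈ 0.2000+0.0833+0.3667+0.2300 ≈ 0.8800 m = S ✓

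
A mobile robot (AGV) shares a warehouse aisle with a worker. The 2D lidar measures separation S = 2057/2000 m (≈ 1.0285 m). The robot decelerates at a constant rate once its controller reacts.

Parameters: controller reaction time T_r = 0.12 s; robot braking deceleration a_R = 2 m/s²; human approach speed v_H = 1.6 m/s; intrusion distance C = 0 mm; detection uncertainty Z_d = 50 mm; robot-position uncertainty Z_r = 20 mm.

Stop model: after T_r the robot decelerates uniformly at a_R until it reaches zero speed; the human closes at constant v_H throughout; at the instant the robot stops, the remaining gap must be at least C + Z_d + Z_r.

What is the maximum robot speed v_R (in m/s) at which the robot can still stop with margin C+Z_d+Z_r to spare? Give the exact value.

collect terms ⇒ (1/4)·v_R² + (23/25)·v_R + (-1533/2000) = 0
  disc = (23/25)² − 4·(1/4)·(-1533/2000) = 16129/10000 ; √disc = 127/100
  v_R = (−(23/25) + 127/100) / (2·(1/4)) = 7/10 m/s
check:
stop time T_s = (7/10)/2 = 0.3500 s
reaction-phase robot travel = 0.7000·0.1200 = 0.0840 m
robot covers 0.7000·0.3500 − ½·2.0000·0.3500² = 0.1225 m while stopping
human over T_r+T_s: 1.6000·(0.1200+0.3500) = 0.7520 m
C+Z_d+Z_r = 0.0000+0.0500+0.0200 = 0.0700 m
sum ≈ 0.0840+0.1225+0.7520+0.0700 ≈ 1.0285 m = S ✓

v_R_max = 7/10 m/s = 0.7000 m/s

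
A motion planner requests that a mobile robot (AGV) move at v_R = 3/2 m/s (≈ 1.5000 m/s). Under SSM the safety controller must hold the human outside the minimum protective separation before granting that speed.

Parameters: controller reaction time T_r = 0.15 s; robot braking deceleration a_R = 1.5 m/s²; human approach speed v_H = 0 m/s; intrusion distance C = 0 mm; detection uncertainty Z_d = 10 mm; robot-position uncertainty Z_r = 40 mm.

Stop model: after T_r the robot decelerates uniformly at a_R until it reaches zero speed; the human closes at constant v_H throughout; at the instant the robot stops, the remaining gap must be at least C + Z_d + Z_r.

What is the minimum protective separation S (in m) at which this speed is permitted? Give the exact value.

S_min = 41/40 m = 1.0250 m

stop time T_s = (3/2)/(3/2) = 1.0000 s
reaction-phase robot travel = 1.5000·0.1500 = 0.2250 m
braking distance = 1.5000²/(2·1.5000) = 0.7500 m
human closes 0.0000·1.1500 = 0.0000 m
margins: 0.0000+0.0100+0.0400 = 0.0500 m
S_min ≈ 0.2250+0.7500+0.0000+0.0500  ⇒  S_min = 41/40 m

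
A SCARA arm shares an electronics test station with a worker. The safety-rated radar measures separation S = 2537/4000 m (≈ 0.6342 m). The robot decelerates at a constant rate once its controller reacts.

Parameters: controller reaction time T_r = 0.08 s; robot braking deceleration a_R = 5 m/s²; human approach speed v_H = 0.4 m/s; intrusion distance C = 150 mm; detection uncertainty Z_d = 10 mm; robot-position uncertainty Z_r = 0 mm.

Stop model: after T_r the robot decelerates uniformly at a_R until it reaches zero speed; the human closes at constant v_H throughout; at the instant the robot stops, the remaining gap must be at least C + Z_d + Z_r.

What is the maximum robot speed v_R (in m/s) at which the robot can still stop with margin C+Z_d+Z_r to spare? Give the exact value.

v_R_max = 29/20 m/s = 1.4500 m/s

quadratic (1/10)·v² + (4/25)·v + (-1769/4000) = 0
  disc = (4/25)² − 4·(1/10)·(-1769/4000) = 81/400 ; √disc = 9/20
  v_R = (−(4/25) + 9/20) / (2·(1/10)) = 29/20 m/s
check:
braking lasts T_s = (29/20)/5 = 0.2900 s
reaction-phase robot travel = 1.4500·0.0800 = 0.1160 m
robot covers 1.4500·0.2900 − ½·5.0000·0.2900² = 0.2102 m while stopping
human over T_r+T_s: 0.4000·(0.0800+0.2900) = 0.1480 m
margins: 0.1500+0.0100+0.0000 = 0.1600 m
sum ≈ 0.1160+0.2102+0.1480+0.1600 ≈ 0.6342 m = S ✓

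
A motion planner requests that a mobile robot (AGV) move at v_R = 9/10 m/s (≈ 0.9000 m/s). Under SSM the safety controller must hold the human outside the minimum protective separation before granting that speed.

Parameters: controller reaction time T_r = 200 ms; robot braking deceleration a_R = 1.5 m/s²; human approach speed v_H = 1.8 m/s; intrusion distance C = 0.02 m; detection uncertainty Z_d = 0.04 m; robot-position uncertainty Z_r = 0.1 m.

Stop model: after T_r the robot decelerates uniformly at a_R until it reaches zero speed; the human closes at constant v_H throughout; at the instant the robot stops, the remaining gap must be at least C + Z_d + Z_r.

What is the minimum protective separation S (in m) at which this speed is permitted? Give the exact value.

braking lasts T_s = (9/10)/(3/2) = 0.6000 s
reaction-phase robot travel = 0.9000·0.2000 = 0.1800 m
braking distance = 0.9000²/(2·1.5000) = 0.2700 m
human over T_r+T_s: 1.8000·(0.2000+0.6000) = 1.4400 m
residual clearance needed = 0.0200+0.0400+0.1000 = 0.1600 m
S_min ≈ 0.1800+0.2700+1.4400+0.1600  ⇒  S_min = 41/20 m

S_min = 41/20 m = 2.0500 m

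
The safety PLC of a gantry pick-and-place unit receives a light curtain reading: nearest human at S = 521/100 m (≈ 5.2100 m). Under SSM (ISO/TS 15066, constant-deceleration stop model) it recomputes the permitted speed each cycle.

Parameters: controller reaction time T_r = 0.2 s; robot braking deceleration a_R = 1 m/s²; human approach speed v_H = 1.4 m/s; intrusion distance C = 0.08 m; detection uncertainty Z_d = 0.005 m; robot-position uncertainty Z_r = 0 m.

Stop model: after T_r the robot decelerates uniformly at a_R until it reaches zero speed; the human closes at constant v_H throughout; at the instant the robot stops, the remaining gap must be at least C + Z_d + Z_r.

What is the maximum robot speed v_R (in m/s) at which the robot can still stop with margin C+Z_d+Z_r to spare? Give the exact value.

at the boundary: (1/2)·v² + (8/5)·v + (-969/200) = 0
  disc = (8/5)² − 4·(1/2)·(-969/200) = 49/4 ; √disc = 7/2
  v_R = (−(8/5) + 7/2) / (2·(1/2)) = 19/10 m/s
check:
stop time T_s = (19/10)/1 = 1.9000 s
robot in T_r: 1.9000·0.2000 = 0.3800 m
robot under decel: 1.9000²/(2·1.0000) = 1.8050 m
human over T_r+T_s: 1.4000·(0.2000+1.9000) = 2.9400 m
margins: 0.0800+0.0050+0.0000 = 0.0850 m
sum ≈ 0.3800+1.8050+2.9400+0.0850 ≈ 5.2100 m = S ✓

v_R_max = 19/10 m/s = 1.9000 m/s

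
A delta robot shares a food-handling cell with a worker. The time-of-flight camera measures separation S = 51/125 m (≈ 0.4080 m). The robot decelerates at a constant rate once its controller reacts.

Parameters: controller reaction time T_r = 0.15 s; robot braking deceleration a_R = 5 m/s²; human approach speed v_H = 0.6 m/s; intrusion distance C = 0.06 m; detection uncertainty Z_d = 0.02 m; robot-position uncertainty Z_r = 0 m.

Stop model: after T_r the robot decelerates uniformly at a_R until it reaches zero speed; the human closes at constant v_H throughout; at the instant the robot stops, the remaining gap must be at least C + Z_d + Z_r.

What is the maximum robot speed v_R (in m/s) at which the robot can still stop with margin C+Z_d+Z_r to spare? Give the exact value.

v_R_max = 7/10 m/s = 0.7000 m/s

quadratic (1/10)·v² + (27/100)·v + (-119/500) = 0
  disc = (27/100)² − 4·(1/10)·(-119/500) = 1681/10000 ; √disc = 41/100
  v_R = (−(27/100) + 41/100) / (2·(1/10)) = 7/10 m/s
check:
stop time T_s = (7/10)/5 = 0.1400 s
robot in T_r: 0.7000·0.1500 = 0.1050 m
braking distance = 0.7000²/(2·5.0000) = 0.0490 m
human over T_r+T_s: 0.6000·(0.1500+0.1400) = 0.1740 m
margins: 0.0600+0.0200+0.0000 = 0.0800 m
sum ≈ 0.1050+0.0490+0.1740+0.0800 ≈ 0.4080 m = S ✓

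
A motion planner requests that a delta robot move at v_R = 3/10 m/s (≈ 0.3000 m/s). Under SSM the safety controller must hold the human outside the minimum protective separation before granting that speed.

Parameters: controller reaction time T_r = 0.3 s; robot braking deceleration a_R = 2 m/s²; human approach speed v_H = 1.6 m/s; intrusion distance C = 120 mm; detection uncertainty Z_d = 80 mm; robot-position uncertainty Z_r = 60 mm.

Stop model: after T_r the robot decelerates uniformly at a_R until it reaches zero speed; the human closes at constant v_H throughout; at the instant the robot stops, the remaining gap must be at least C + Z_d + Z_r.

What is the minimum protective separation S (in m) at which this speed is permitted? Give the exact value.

S_min = 437/400 m = 1.0925 m

braking lasts T_s = (3/10)/2 = 0.1500 s
robot in T_r: 0.3000·0.3000 = 0.0900 m
braking distance = 0.3000²/(2·2.0000) = 0.0225 m
human closes 1.6000·0.4500 = 0.7200 m
C+Z_d+Z_r = 0.1200+0.0800+0.0600 = 0.2600 m
S_min ≈ 0.0900+0.0225+0.7200+0.2600  ⇒  S_min = 437/400 m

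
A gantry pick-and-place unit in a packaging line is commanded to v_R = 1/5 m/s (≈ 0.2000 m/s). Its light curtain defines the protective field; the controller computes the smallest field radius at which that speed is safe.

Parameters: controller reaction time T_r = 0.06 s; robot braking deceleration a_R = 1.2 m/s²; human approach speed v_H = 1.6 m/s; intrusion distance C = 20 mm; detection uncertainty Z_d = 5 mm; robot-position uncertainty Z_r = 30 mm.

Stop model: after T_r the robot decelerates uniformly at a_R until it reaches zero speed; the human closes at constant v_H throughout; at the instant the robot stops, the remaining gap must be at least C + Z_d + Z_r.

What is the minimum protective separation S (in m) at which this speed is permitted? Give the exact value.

T_s = v_R/a_R = (1/5)/(6/5) = 0.1667 s
robot covers v_R·T_r = 0.2000·0.0600 = 0.0120 m before braking
robot covers 0.2000·0.1667 − ½·1.2000·0.1667² = 0.0167 m while stopping
human over T_r+T_s: 1.6000·(0.0600+0.1667) = 0.3627 m
margins: 0.0200+0.0050+0.0300 = 0.0550 m
S_min ≈ 0.0120+0.0167+0.3627+0.0550  ⇒  S_min = 1339/3000 m

S_min = 1339/3000 m = 0.4463 m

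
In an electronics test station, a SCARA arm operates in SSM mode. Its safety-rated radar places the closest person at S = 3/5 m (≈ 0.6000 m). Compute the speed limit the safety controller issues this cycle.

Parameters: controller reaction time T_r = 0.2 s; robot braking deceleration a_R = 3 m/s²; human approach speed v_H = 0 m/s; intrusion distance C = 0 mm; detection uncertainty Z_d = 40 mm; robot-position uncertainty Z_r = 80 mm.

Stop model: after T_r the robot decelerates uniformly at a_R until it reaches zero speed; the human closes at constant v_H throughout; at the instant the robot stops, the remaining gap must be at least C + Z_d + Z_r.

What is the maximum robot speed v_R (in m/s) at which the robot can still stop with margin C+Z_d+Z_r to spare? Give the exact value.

v_R_max = 6/5 m/s = 1.2000 m/s

quadratic (1/6)·v² + (1/5)·v + (-12/25) = 0
  disc = (1/5)² − 4·(1/6)·(-12/25) = 9/25 ; √disc = 3/5
  v_R = (−(1/5) + 3/5) / (2·(1/6)) = 6/5 m/s
check:
T_s = v_R/a_R = (6/5)/3 = 0.4000 s
robot in T_r: 1.2000·0.2000 = 0.2400 m
robot under decel: 1.2000²/(2·3.0000) = 0.2400 m
human closes 0.0000·0.6000 = 0.0000 m
margins: 0.0000+0.0400+0.0800 = 0.1200 m
sum ≈ 0.2400+0.2400+0.0000+0.1200 ≈ 0.6000 m = S ✓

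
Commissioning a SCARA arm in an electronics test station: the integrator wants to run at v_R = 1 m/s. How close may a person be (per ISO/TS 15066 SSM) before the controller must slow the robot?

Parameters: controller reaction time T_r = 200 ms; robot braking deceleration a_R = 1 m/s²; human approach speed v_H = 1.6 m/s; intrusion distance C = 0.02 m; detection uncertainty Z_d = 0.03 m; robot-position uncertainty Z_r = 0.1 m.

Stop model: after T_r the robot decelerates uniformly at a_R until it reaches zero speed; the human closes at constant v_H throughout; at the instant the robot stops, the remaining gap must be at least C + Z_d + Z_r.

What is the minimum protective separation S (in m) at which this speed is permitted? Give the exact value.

S_min = 277/100 m = 2.7700 m

T_s = v_R/a_R = 1/1 = 1.0000 s
robot in T_r: 1.0000·0.2000 = 0.2000 m
braking distance = 1.0000²/(2·1.0000) = 0.5000 m
human over T_r+T_s: 1.6000·(0.2000+1.0000) = 1.9200 m
C+Z_d+Z_r = 0.0200+0.0300+0.1000 = 0.1500 m
S_min ≈ 0.2000+0.5000+1.9200+0.1500  ⇒  S_min = 277/100 m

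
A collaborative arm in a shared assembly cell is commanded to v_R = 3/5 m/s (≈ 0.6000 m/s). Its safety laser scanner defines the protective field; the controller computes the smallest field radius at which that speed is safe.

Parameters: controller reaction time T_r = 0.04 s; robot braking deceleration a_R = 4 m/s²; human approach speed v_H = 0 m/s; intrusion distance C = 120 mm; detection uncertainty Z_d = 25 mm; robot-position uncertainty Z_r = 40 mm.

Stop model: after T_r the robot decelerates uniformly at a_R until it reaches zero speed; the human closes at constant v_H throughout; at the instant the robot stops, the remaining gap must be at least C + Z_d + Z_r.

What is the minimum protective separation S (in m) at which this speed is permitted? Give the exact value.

S_min = 127/500 m = 0.2540 m

braking lasts T_s = (3/5)/4 = 0.1500 s
reaction-phase robot travel = 0.6000·0.0400 = 0.0240 m
braking distance = 0.6000²/(2·4.0000) = 0.0450 m
human over T_r+T_s: 0.0000·(0.0400+0.1500) = 0.0000 m
residual clearance needed = 0.1200+0.0250+0.0400 = 0.1850 m
S_min ≈ 0.0240+0.0450+0.0000+0.1850  ⇒  S_min = 127/500 m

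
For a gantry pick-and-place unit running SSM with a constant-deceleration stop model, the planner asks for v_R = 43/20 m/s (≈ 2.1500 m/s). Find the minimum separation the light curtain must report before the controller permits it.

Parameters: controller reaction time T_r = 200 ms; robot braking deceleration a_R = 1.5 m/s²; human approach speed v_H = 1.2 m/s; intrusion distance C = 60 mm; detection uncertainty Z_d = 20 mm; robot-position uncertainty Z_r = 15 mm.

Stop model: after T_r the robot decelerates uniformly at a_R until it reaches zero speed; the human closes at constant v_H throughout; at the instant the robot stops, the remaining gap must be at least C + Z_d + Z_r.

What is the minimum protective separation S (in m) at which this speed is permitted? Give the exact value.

braking lasts T_s = (43/20)/(3/2) = 1.4333 s
reaction-phase robot travel = 2.1500·0.2000 = 0.4300 m
robot under decel: 2.1500²/(2·1.5000) = 1.5408 m
person approaches 1.2000·(0.2000+1.4333) = 1.9600 m
margins: 0.0600+0.0200+0.0150 = 0.0950 m
S_min ≈ 0.4300+1.5408+1.9600+0.0950  ⇒  S_min = 4831/1200 m

S_min = 4831/1200 m = 4.0258 m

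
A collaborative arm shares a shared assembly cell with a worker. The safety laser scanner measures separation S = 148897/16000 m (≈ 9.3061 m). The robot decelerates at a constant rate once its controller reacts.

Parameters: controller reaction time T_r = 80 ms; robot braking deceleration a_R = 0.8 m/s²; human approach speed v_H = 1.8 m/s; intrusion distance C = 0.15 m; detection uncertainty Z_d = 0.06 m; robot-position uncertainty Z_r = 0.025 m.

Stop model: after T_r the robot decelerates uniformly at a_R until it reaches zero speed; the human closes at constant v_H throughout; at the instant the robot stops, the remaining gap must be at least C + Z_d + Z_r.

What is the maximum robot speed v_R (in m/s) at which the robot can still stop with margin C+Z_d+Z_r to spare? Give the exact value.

v_R_max = 47/20 m/s = 2.3500 m/s

collect terms ⇒ (5/8)·v_R² + (233/100)·v_R + (-142833/16000) = 0
  disc = (233/100)² − 4·(5/8)·(-142833/16000) = 4439449/160000 ; √disc = 2107/400
  v_R = (−(233/100) + 2107/400) / (2·(5/8)) = 47/20 m/s
check:
braking lasts T_s = (47/20)/(4/5) = 2.9375 s
reaction-phase robot travel = 2.3500·0.0800 = 0.1880 m
braking distance = 2.3500²/(2·0.8000) = 3.4516 m
human over T_r+T_s: 1.8000·(0.0800+2.9375) = 5.4315 m
C+Z_d+Z_r = 0.1500+0.0600+0.0250 = 0.2350 m
sum ≈ 0.1880+3.4516+5.4315+0.2350 ≈ 9.3061 m = S ✓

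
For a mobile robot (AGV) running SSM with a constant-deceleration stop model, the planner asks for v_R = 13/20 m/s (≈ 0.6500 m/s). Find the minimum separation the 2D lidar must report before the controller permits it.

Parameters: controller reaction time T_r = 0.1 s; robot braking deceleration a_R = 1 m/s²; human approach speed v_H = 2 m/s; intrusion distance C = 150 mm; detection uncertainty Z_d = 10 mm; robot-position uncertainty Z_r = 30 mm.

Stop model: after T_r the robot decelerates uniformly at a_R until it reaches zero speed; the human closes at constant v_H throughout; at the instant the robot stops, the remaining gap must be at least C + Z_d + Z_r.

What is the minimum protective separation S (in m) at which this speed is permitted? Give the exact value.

S_min = 1573/800 m = 1.9663 m

T_s = v_R/a_R = (13/20)/1 = 0.6500 s
robot in T_r: 0.6500·0.1000 = 0.0650 m
robot under decel: 0.6500²/(2·1.0000) = 0.2112 m
human over T_r+T_s: 2.0000·(0.1000+0.6500) = 1.5000 m
margins: 0.1500+0.0100+0.0300 = 0.1900 m
S_min ≈ 0.0650+0.2112+1.5000+0.1900  ⇒  S_min = 1573/800 m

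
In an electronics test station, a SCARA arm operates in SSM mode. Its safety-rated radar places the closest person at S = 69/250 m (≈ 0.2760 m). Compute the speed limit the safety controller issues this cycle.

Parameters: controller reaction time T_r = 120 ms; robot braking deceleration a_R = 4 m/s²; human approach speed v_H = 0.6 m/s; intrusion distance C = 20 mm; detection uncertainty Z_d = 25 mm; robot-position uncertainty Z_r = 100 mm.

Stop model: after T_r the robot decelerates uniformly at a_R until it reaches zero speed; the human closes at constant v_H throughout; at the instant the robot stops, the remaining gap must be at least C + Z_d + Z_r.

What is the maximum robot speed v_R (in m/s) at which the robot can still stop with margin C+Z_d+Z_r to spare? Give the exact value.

v_R_max = 1/5 m/s = 0.2000 m/s

at the boundary: (1/8)·v² + (27/100)·v + (-59/1000) = 0
  disc = (27/100)² − 4·(1/8)·(-59/1000) = 64/625 ; √disc = 8/25
  v_R = (−(27/100) + 8/25) / (2·(1/8)) = 1/5 m/s
check:
T_s = v_R/a_R = (1/5)/4 = 0.0500 s
reaction-phase robot travel = 0.2000·0.1200 = 0.0240 m
robot covers 0.2000·0.0500 − ½·4.0000·0.0500² = 0.0050 m while stopping
person approaches 0.6000·(0.1200+0.0500) = 0.1020 m
C+Z_d+Z_r = 0.0200+0.0250+0.1000 = 0.1450 m
sum ≈ 0.0240+0.0050+0.1020+0.1450 ≈ 0.2760 m = S ✓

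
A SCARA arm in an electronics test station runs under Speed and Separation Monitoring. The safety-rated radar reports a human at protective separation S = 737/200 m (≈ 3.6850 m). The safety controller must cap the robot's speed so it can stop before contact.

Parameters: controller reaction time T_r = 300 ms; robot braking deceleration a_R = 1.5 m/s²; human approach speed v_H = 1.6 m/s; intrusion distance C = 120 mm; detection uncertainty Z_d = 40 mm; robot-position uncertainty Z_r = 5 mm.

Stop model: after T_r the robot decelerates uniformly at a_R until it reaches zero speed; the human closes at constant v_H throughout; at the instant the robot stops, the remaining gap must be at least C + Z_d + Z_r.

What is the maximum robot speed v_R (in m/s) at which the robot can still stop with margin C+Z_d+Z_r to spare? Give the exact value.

v_R_max = 8/5 m/s = 1.6000 m/s

quadratic (1/3)·v² + (41/30)·v + (-76/25) = 0
  disc = (41/30)² − 4·(1/3)·(-76/25) = 5329/900 ; √disc = 73/30
  v_R = (−(41/30) + 73/30) / (2·(1/3)) = 8/5 m/s
check:
T_s = v_R/a_R = (8/5)/(3/2) = 1.0667 s
robot in T_r: 1.6000·0.3000 = 0.4800 m
robot covers 1.6000·1.0667 − ½·1.5000·1.0667² = 0.8533 m while stopping
human over T_r+T_s: 1.6000·(0.3000+1.0667) = 2.1867 m
C+Z_d+Z_r = 0.1200+0.0400+0.0050 = 0.1650 m
sum ≈ 0.4800+0.8533+2.1867+0.1650 ≈ 3.6850 m = S ✓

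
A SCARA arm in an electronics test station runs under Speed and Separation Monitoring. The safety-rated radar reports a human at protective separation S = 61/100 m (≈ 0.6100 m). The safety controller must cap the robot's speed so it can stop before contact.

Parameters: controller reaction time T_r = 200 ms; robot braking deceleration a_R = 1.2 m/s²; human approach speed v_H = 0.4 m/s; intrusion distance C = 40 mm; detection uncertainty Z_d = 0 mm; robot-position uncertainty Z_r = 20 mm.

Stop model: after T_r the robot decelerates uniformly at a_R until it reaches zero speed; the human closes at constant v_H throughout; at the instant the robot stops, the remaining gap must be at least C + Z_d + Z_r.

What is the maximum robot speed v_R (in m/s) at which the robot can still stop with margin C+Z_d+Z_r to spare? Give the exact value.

v_R_max = 3/5 m/s = 0.6000 m/s

quadratic (5/12)·v² + (8/15)·v + (-47/100) = 0
  disc = (8/15)² − 4·(5/12)·(-47/100) = 961/900 ; √disc = 31/30
  v_R = (−(8/15) + 31/30) / (2·(5/12)) = 3/5 m/s
check:
T_s = v_R/a_R = (3/5)/(6/5) = 0.5000 s
reaction-phase robot travel = 0.6000·0.2000 = 0.1200 m
robot covers 0.6000·0.5000 − ½·1.2000·0.5000² = 0.1500 m while stopping
person approaches 0.4000·(0.2000+0.5000) = 0.2800 m
margins: 0.0400+0.0000+0.0200 = 0.0600 m
sum ≈ 0.1200+0.1500+0.2800+0.0600 ≈ 0.6100 m = S ✓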